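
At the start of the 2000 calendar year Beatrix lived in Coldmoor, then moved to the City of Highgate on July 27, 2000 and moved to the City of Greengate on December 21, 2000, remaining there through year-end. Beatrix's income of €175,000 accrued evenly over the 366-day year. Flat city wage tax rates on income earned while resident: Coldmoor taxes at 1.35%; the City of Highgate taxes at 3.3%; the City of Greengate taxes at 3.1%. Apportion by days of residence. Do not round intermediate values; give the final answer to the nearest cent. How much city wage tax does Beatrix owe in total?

Coldmoor, January 1 – July 26, 2000: 208 days → €175,000 × 1.35% × 208/366 = €1,342.6230
The City of Highgate, July 27 – December 20, 2000: 147 days → €175,000 × 3.3% × 147/366 = €2,319.4672
The City of Greengate, December 21 – December 31, 2000: 11 days → €175,000 × 3.1% × 11/366 = €163.0464
Total = €3,825.1366

€3,825.14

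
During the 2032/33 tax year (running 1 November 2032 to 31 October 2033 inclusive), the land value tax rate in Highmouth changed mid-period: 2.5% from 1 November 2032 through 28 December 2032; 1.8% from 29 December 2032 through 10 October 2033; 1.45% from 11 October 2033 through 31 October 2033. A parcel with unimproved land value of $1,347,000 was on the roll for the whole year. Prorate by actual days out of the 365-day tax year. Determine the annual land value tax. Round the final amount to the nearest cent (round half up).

1 November – 28 December 2032: 58 days at 2.5% → $1,347,000 × 2.5% × 58/365 = $5,351.0959
29 December 2032 – 10 October 2033: 286 days at 1.8% → $1,347,000 × 1.8% × 286/365 = $18,998.2356
11 October – 31 October 2033: 21 days at 1.45% → $1,347,000 × 1.45% × 21/365 = $1,123.7301
Total = $25,473.0616

$25,473.06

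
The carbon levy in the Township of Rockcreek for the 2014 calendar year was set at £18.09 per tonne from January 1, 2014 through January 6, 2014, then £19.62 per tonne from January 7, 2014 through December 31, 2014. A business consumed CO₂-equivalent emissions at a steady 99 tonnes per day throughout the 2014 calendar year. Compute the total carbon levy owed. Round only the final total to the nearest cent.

£708,059.88

January 1 – January 6, 2014: 6 days × 99 tonnes/day = 594 tonnes at £18.09/tonne → £10,745.46
January 7 – December 31, 2014: 359 days × 99 tonnes/day = 35,541 tonnes at £19.62/tonne → £697,314.42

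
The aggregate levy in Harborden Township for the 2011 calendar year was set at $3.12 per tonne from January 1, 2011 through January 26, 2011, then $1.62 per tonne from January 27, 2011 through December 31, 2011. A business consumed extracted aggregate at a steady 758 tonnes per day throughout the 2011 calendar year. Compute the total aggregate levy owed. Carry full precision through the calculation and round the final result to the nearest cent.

$477,767.40

January 1 – January 26, 2011: 26 days × 758 tonnes/day = 19,708 tonnes at $3.12/tonne → $61,488.96
January 27 – December 31, 2011: 339 days × 758 tonnes/day = 256,962 tonnes at $1.62/tonne → $416,278.44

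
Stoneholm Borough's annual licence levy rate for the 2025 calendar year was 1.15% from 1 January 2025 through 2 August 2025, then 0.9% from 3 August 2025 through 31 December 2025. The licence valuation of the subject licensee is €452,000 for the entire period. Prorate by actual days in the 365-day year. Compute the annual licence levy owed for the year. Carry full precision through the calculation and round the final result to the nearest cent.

1 January – 2 August 2025: 214 days at 1.15% → €452,000 × 1.15% × 214/365 = €3,047.5945
3 August – 31 December 2025: 151 days at 0.9% → €452,000 × 0.9% × 151/365 = €1,682.9260
Total = €4,730.5205

€4,730.52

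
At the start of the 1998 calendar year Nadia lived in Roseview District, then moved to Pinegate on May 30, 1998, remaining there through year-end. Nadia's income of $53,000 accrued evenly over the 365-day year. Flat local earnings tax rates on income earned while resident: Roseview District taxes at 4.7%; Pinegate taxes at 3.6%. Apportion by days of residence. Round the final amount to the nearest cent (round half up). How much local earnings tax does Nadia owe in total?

Roseview District, January 1 – May 29, 1998: 149 days → $53,000 × 4.7% × 149/365 = $1,016.8740
Pinegate, May 30 – December 31, 1998: 216 days → $53,000 × 3.6% × 216/365 = $1,129.1178
Total = $2,145.9918

$2,145.99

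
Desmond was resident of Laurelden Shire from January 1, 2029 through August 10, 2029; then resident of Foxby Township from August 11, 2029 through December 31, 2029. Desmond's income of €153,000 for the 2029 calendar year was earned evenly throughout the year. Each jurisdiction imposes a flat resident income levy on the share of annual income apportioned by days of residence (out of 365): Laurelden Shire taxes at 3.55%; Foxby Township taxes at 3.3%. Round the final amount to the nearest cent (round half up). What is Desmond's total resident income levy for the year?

Laurelden Shire, January 1 – August 10, 2029: 222 days → €153,000 × 3.55% × 222/365 = €3,303.5425
Foxby Township, August 11 – December 31, 2029: 143 days → €153,000 × 3.3% × 143/365 = €1,978.1014
Total = €5,281.6438

€5,281.64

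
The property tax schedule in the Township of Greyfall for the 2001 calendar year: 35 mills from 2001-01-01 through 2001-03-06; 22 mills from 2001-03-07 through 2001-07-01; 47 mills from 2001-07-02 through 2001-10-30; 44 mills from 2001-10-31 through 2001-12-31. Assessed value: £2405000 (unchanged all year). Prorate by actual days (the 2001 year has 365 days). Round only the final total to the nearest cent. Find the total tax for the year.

£87397.04

2001-01-01 to 2001-03-06: 65 days at 35 mills → £2405000 × 3.5% × 65/365 = £14990.0685
2001-03-07 to 2001-07-01: 117 days at 22 mills → £2405000 × 2.2% × 117/365 = £16960.1918
2001-07-02 to 2001-10-30: 121 days at 47 mills → £2405000 × 4.7% × 121/365 = £37471.8767
2001-10-31 to 2001-12-31: 62 days at 44 mills → £2405000 × 4.4% × 62/365 = £17974.9041
Total = £87397.0411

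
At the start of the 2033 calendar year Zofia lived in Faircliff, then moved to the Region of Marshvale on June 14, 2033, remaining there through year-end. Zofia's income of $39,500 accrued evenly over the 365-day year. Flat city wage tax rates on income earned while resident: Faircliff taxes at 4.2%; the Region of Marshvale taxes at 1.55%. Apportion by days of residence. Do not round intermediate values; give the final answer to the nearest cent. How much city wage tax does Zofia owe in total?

$1,082.57

Faircliff, January 1 – June 13, 2033: 164 days → $39,500 × 4.2% × 164/365 = $745.4137
The Region of Marshvale, June 14 – December 31, 2033: 201 days → $39,500 × 1.55% × 201/365 = $337.1568
Total = $1,082.5705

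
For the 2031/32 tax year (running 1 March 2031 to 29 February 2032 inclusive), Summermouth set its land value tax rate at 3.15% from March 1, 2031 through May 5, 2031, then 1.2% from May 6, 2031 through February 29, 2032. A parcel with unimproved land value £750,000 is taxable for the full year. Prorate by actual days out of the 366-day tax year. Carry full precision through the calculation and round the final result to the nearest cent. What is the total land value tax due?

£11,637.30

March 1 – May 5, 2031: 66 days at 3.15% → £750,000 × 3.15% × 66/366 = £4,260.2459
May 6, 2031 – February 29, 2032: 300 days at 1.2% → £750,000 × 1.2% × 300/366 = £7,377.0492
Total = £11,637.2951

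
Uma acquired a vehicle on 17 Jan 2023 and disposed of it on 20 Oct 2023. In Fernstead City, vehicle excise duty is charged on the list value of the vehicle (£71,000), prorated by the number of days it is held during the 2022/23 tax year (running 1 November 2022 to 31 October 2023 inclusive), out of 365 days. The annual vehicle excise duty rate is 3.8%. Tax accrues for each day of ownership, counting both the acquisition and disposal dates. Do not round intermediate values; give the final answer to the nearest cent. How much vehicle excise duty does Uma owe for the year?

Days held (17 Jan – 20 Oct 2023): 277 out of 365
Tax = £71,000 × 3.8% × 277/365 = £2,047.5233

£2,047.52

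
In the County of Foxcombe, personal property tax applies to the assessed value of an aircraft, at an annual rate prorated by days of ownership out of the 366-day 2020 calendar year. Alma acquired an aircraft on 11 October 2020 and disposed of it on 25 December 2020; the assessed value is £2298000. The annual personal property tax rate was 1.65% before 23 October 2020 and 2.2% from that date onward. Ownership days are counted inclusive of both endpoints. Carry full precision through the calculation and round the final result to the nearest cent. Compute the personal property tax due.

11 October – 22 October 2020: 12 days at 1.65% → £2298000 × 1.65% × 12/366 = £1243.1803
23 October – 25 December 2020: 64 days at 2.2% → £2298000 × 2.2% × 64/366 = £8840.3934
Total = £10083.5738

£10083.57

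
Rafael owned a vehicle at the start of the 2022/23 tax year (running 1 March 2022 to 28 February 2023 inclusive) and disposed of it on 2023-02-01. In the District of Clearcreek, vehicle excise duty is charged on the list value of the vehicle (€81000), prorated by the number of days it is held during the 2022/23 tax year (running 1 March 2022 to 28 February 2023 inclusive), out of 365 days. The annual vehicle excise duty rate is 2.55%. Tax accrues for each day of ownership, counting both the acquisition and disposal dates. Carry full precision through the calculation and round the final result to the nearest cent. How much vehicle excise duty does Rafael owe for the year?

Days held (2022-03-01 to 2023-02-01): 338 out of 365
Tax = €81000 × 2.55% × 338/365 = €1912.7096

€1912.71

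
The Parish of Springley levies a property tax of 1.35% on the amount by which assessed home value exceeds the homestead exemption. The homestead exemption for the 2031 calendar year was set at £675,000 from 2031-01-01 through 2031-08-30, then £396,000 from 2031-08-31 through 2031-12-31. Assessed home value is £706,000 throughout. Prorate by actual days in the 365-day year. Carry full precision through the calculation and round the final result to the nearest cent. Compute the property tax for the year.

£1,687.76

2031-01-01 to 2031-08-30: 242 days, exemption £675,000 → (£706,000 − £675,000) × 1.35% × 242/365 = £277.4712
2031-08-31 to 2031-12-31: 123 days, exemption £396,000 → (£706,000 − £396,000) × 1.35% × 123/365 = £1,410.2877
Total = £1,687.7589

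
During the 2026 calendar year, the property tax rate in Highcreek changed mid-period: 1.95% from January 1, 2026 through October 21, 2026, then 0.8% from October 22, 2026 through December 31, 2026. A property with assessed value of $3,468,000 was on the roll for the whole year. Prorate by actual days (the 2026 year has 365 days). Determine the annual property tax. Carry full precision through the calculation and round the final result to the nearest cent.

January 1 – October 21, 2026: 294 days at 1.95% → $3,468,000 × 1.95% × 294/365 = $54,471.3534
October 22 – December 31, 2026: 71 days at 0.8% → $3,468,000 × 0.8% × 71/365 = $5,396.7781
Total = $59,868.1315

$59,868.13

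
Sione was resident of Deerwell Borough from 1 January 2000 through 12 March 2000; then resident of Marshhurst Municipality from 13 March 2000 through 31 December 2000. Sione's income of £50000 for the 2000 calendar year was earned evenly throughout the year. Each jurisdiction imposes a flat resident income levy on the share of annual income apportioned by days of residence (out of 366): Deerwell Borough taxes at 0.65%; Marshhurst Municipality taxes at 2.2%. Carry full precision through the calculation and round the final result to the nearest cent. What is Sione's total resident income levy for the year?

Deerwell Borough, 1 January – 12 March 2000: 72 days → £50000 × 0.65% × 72/366 = £63.9344
Marshhurst Municipality, 13 March – 31 December 2000: 294 days → £50000 × 2.2% × 294/366 = £883.6066
Total = £947.5410

£947.54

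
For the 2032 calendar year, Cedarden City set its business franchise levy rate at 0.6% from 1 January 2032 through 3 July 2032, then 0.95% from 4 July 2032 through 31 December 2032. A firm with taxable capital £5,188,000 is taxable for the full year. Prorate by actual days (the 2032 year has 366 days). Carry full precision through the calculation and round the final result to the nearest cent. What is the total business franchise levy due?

£40,107.78

1 January – 3 July 2032: 185 days at 0.6% → £5,188,000 × 0.6% × 185/366 = £15,734.0984
4 July – 31 December 2032: 181 days at 0.95% → £5,188,000 × 0.95% × 181/366 = £24,373.6776
Total = £40,107.7760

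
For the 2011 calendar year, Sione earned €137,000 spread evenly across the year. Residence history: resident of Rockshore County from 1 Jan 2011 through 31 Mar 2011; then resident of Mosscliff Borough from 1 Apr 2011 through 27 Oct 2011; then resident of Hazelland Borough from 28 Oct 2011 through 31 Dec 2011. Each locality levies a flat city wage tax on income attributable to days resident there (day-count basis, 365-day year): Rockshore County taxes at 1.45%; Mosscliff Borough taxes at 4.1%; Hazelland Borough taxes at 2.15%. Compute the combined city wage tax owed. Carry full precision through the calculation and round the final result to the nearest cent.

Rockshore County, 1 Jan – 31 Mar 2011: 90 days → €137,000 × 1.45% × 90/365 = €489.8219
Mosscliff Borough, 1 Apr – 27 Oct 2011: 210 days → €137,000 × 4.1% × 210/365 = €3,231.6986
Hazelland Borough, 28 Oct – 31 Dec 2011: 65 days → €137,000 × 2.15% × 65/365 = €524.5411
Total = €4,246.0616

€4,246.06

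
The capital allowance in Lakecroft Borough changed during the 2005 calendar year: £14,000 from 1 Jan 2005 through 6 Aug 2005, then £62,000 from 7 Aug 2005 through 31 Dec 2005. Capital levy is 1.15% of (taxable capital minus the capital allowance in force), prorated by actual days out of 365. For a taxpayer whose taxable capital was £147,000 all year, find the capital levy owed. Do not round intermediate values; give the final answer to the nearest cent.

1 Jan – 6 Aug 2005: 218 days, exemption £14,000 → (£147,000 − £14,000) × 1.15% × 218/365 = £913.5096
7 Aug – 31 Dec 2005: 147 days, exemption £62,000 → (£147,000 − £62,000) × 1.15% × 147/365 = £393.6781
Total = £1,307.1877

£1,307.19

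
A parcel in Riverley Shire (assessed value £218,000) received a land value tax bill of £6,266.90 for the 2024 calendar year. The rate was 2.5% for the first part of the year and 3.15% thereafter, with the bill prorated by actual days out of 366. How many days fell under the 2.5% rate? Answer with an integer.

Let d = days at the first rate; then 366 − d days at the second rate.
£218,000 × [2.5%·d + 3.15%·(366−d)] / 366 = £6,266.90
Solving gives d = 155, so the new rate took effect on June 4, 2024.

155 days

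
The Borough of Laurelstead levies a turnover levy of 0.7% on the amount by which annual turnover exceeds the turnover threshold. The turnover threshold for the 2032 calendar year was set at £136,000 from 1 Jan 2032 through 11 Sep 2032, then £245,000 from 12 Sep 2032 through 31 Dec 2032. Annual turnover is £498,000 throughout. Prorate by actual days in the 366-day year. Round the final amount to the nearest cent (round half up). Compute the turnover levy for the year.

£2,302.60

1 Jan – 11 Sep 2032: 255 days, exemption £136,000 → (£498,000 − £136,000) × 0.7% × 255/366 = £1,765.4918
12 Sep – 31 Dec 2032: 111 days, exemption £245,000 → (£498,000 − £245,000) × 0.7% × 111/366 = £537.1066
Total = £2,302.5984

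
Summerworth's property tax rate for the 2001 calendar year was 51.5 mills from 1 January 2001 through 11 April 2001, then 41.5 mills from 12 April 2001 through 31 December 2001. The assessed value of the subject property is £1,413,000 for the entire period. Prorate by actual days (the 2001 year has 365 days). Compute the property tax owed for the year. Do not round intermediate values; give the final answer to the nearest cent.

£62,549.45

1 January – 11 April 2001: 101 days at 51.5 mills → £1,413,000 × 5.15% × 101/365 = £20,136.2178
12 April – 31 December 2001: 264 days at 41.5 mills → £1,413,000 × 4.15% × 264/365 = £42,413.2274
Total = £62,549.4452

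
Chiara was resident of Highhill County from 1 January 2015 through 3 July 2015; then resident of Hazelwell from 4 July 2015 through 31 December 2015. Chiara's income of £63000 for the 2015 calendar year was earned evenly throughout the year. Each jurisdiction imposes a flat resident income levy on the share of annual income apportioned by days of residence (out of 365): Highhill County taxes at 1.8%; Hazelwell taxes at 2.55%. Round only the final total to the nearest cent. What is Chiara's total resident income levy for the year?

Highhill County, 1 January – 3 July 2015: 184 days → £63000 × 1.8% × 184/365 = £571.6603
Hazelwell, 4 July – 31 December 2015: 181 days → £63000 × 2.55% × 181/365 = £796.6479
Total = £1368.3082

£1368.31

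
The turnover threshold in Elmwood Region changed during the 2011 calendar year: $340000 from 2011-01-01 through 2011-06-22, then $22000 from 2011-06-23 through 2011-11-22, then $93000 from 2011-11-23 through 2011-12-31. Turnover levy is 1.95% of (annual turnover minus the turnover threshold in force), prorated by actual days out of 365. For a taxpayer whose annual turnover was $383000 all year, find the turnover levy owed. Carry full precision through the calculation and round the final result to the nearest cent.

2011-01-01 to 2011-06-22: 173 days, exemption $340000 → ($383000 − $340000) × 1.95% × 173/365 = $397.4260
2011-06-23 to 2011-11-22: 153 days, exemption $22000 → ($383000 − $22000) × 1.95% × 153/365 = $2950.8041
2011-11-23 to 2011-12-31: 39 days, exemption $93000 → ($383000 − $93000) × 1.95% × 39/365 = $604.2329
Total = $3952.4630

$3952.46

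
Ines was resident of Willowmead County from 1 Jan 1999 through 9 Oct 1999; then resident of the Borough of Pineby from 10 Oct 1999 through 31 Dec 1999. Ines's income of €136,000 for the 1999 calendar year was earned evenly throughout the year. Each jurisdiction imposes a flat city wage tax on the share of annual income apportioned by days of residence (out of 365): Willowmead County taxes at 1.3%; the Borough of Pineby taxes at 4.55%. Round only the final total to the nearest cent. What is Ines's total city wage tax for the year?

Willowmead County, 1 Jan – 9 Oct 1999: 282 days → €136,000 × 1.3% × 282/365 = €1,365.9616
The Borough of Pineby, 10 Oct – 31 Dec 1999: 83 days → €136,000 × 4.55% × 83/365 = €1,407.1342
Total = €2,773.0959

€2,773.10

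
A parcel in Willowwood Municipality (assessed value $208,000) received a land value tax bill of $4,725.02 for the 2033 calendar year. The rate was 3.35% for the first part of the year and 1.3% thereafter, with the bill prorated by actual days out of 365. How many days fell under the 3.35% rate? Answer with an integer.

Let d = days at the first rate; then 365 − d days at the second rate.
$208,000 × [3.35%·d + 1.3%·(365−d)] / 365 = $4,725.02
Solving gives d = 173, so the new rate took effect on June 23, 2033.

173 days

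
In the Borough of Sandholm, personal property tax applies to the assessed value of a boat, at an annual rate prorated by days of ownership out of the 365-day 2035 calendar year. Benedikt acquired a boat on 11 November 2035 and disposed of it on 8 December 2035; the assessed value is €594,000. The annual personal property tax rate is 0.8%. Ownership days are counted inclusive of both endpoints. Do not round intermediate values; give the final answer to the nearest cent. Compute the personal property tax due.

€364.54

Days held (11 November – 8 December 2035): 28 out of 365
Tax = €594,000 × 0.8% × 28/365 = €364.5370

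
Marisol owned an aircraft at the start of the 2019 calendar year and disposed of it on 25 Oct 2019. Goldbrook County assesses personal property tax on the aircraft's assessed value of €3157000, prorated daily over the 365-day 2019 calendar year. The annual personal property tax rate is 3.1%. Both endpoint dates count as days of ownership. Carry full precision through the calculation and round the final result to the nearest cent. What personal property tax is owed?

€79902.37

Days held (1 Jan – 25 Oct 2019): 298 out of 365
Tax = €3157000 × 3.1% × 298/365 = €79902.3726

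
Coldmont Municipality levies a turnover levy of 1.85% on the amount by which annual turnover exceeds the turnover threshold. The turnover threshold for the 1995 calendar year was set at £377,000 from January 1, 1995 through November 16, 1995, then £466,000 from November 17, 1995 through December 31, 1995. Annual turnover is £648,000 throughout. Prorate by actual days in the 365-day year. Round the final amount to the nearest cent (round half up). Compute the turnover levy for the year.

£4,810.51

January 1 – November 16, 1995: 320 days, exemption £377,000 → (£648,000 − £377,000) × 1.85% × 320/365 = £4,395.3973
November 17 – December 31, 1995: 45 days, exemption £466,000 → (£648,000 − £466,000) × 1.85% × 45/365 = £415.1096
Total = £4,810.5068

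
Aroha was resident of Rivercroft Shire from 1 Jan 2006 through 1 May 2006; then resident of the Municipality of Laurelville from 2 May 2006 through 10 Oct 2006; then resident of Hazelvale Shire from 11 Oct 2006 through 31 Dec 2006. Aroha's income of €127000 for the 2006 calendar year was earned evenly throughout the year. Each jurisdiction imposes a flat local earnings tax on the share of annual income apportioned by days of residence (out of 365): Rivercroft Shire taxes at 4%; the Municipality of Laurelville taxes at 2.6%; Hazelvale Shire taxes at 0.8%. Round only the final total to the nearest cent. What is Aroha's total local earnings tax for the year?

€3377.85

Rivercroft Shire, 1 Jan – 1 May 2006: 121 days → €127000 × 4% × 121/365 = €1684.0548
The Municipality of Laurelville, 2 May – 10 Oct 2006: 162 days → €127000 × 2.6% × 162/365 = €1465.5452
Hazelvale Shire, 11 Oct – 31 Dec 2006: 82 days → €127000 × 0.8% × 82/365 = €228.2521
Total = €3377.8521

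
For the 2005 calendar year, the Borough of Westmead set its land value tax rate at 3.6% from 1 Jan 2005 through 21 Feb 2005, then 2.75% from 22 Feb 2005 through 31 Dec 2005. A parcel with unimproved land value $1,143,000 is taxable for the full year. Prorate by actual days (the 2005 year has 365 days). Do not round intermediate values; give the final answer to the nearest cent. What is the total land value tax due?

1 Jan – 21 Feb 2005: 52 days at 3.6% → $1,143,000 × 3.6% × 52/365 = $5,862.1808
22 Feb – 31 Dec 2005: 313 days at 2.75% → $1,143,000 × 2.75% × 313/365 = $26,954.4452
Total = $32,816.6260

$32,816.63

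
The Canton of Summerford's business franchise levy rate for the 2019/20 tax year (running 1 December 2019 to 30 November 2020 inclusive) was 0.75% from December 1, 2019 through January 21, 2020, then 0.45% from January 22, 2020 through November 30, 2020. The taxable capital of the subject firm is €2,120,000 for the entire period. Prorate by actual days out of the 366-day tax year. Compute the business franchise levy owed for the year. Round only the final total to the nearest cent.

December 1, 2019 – January 21, 2020: 52 days at 0.75% → €2,120,000 × 0.75% × 52/366 = €2,259.0164
January 22 – November 30, 2020: 314 days at 0.45% → €2,120,000 × 0.45% × 314/366 = €8,184.5902
Total = €10,443.6066

€10,443.61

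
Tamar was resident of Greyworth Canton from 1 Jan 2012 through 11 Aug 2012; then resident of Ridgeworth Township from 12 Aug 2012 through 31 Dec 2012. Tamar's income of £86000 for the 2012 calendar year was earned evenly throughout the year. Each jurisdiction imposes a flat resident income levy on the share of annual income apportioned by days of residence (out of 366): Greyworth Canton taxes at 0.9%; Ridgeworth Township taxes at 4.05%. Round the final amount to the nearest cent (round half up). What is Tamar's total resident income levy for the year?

£1825.03

Greyworth Canton, 1 Jan – 11 Aug 2012: 224 days → £86000 × 0.9% × 224/366 = £473.7049
Ridgeworth Township, 12 Aug – 31 Dec 2012: 142 days → £86000 × 4.05% × 142/366 = £1351.3279
Total = £1825.0328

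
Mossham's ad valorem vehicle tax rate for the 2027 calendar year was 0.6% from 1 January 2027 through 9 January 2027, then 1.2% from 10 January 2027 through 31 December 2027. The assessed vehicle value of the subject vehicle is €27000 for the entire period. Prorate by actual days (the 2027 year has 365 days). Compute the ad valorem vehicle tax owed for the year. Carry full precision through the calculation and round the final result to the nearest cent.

€320.01

1 January – 9 January 2027: 9 days at 0.6% → €27000 × 0.6% × 9/365 = €3.9945
10 January – 31 December 2027: 356 days at 1.2% → €27000 × 1.2% × 356/365 = €316.0110
Total = €320.0055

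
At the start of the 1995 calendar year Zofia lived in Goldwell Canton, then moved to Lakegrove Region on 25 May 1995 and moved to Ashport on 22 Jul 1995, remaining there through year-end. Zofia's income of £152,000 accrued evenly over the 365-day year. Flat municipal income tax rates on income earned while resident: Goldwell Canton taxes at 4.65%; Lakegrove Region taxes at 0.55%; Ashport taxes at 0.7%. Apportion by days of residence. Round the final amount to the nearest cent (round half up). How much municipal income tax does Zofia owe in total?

Goldwell Canton, 1 Jan – 24 May 1995: 144 days → £152,000 × 4.65% × 144/365 = £2,788.4712
Lakegrove Region, 25 May – 21 Jul 1995: 58 days → £152,000 × 0.55% × 58/365 = £132.8438
Ashport, 22 Jul – 31 Dec 1995: 163 days → £152,000 × 0.7% × 163/365 = £475.1562
Total = £3,396.4712

£3,396.47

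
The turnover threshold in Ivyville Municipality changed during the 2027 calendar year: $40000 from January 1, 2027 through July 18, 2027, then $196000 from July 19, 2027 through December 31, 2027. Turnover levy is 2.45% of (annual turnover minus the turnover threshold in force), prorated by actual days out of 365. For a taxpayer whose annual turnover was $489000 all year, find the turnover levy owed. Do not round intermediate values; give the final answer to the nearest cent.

January 1 – July 18, 2027: 199 days, exemption $40000 → ($489000 − $40000) × 2.45% × 199/365 = $5997.5329
July 19 – December 31, 2027: 166 days, exemption $196000 → ($489000 − $196000) × 2.45% × 166/365 = $3264.7425
Total = $9262.2753

$9262.28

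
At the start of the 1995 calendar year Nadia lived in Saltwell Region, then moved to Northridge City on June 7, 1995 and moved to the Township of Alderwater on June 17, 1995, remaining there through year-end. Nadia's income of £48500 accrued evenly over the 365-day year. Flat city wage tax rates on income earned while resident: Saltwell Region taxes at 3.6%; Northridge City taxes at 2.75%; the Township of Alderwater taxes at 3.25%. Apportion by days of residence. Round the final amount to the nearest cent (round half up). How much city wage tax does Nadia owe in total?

£1642.62

Saltwell Region, January 1 – June 6, 1995: 157 days → £48500 × 3.6% × 157/365 = £751.0192
Northridge City, June 7 – June 16, 1995: 10 days → £48500 × 2.75% × 10/365 = £36.5411
The Township of Alderwater, June 17 – December 31, 1995: 198 days → £48500 × 3.25% × 198/365 = £855.0616
Total = £1642.6219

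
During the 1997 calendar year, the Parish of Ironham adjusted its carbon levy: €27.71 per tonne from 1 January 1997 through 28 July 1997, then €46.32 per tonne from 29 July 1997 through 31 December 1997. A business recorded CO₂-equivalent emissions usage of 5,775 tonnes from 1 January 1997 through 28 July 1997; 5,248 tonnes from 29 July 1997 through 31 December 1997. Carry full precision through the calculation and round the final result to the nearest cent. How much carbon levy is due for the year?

1 January – 28 July 1997: 5,775 tonnes at €27.71/tonne → €160,025.25
29 July – 31 December 1997: 5,248 tonnes at €46.32/tonne → €243,087.36

€403,112.61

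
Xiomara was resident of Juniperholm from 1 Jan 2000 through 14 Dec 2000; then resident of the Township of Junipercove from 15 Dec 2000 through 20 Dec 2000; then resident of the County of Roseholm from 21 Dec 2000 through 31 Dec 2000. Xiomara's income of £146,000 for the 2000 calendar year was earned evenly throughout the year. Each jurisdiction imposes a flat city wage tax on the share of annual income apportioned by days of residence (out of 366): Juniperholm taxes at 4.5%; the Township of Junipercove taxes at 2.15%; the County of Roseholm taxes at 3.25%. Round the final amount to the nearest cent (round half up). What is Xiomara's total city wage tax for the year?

£6,458.90

Juniperholm, 1 Jan – 14 Dec 2000: 349 days → £146,000 × 4.5% × 349/366 = £6,264.8361
The Township of Junipercove, 15 Dec – 20 Dec 2000: 6 days → £146,000 × 2.15% × 6/366 = £51.4590
The County of Roseholm, 21 Dec – 31 Dec 2000: 11 days → £146,000 × 3.25% × 11/366 = £142.6093
Total = £6,458.9044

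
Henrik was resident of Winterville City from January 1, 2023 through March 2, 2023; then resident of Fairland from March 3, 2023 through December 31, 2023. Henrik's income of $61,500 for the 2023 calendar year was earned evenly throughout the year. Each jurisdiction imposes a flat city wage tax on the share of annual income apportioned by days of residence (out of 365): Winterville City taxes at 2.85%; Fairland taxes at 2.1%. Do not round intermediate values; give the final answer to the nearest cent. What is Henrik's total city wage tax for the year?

Winterville City, January 1 – March 2, 2023: 61 days → $61,500 × 2.85% × 61/365 = $292.9253
Fairland, March 3 – December 31, 2023: 304 days → $61,500 × 2.1% × 304/365 = $1,075.6603
Total = $1,368.5856

$1,368.59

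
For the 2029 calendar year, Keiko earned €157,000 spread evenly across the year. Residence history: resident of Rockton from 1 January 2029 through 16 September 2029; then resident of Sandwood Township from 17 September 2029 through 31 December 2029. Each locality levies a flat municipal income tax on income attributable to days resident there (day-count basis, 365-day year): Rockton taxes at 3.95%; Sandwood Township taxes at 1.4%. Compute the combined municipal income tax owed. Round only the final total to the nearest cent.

Rockton, 1 January – 16 September 2029: 259 days → €157,000 × 3.95% × 259/365 = €4,400.5164
Sandwood Township, 17 September – 31 December 2029: 106 days → €157,000 × 1.4% × 106/365 = €638.3233
Total = €5,038.8397

€5,038.84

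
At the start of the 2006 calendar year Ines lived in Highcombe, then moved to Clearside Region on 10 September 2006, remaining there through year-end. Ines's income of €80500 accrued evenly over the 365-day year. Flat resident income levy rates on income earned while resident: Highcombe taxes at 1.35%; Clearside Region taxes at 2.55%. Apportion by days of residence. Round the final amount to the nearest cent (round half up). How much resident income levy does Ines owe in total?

€1385.81

Highcombe, 1 January – 9 September 2006: 252 days → €80500 × 1.35% × 252/365 = €750.3041
Clearside Region, 10 September – 31 December 2006: 113 days → €80500 × 2.55% × 113/365 = €635.5089
Total = €1385.8130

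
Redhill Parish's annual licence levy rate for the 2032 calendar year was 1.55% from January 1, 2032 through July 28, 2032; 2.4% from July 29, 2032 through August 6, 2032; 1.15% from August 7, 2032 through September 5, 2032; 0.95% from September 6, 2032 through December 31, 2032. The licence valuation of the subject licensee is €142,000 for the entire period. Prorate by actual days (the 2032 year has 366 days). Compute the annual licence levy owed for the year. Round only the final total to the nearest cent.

€1,911.76

January 1 – July 28, 2032: 210 days at 1.55% → €142,000 × 1.55% × 210/366 = €1,262.8689
July 29 – August 6, 2032: 9 days at 2.4% → €142,000 × 2.4% × 9/366 = €83.8033
August 7 – September 5, 2032: 30 days at 1.15% → €142,000 × 1.15% × 30/366 = €133.8525
September 6 – December 31, 2032: 117 days at 0.95% → €142,000 × 0.95% × 117/366 = €431.2377
Total = €1,911.7623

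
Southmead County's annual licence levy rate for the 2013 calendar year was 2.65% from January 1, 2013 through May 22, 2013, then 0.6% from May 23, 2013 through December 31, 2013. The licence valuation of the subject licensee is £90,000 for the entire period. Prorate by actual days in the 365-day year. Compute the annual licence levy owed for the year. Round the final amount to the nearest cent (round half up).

January 1 – May 22, 2013: 142 days at 2.65% → £90,000 × 2.65% × 142/365 = £927.8630
May 23 – December 31, 2013: 223 days at 0.6% → £90,000 × 0.6% × 223/365 = £329.9178
Total = £1,257.7808

£1,257.78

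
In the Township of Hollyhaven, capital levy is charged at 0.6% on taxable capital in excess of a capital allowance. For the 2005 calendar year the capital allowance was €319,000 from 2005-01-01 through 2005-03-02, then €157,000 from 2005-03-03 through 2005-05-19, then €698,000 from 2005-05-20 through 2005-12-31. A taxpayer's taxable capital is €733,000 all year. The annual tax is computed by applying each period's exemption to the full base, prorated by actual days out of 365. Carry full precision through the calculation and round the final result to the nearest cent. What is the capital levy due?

€1,283.70

2005-01-01 to 2005-03-02: 61 days, exemption €319,000 → (€733,000 − €319,000) × 0.6% × 61/365 = €415.1342
2005-03-03 to 2005-05-19: 78 days, exemption €157,000 → (€733,000 − €157,000) × 0.6% × 78/365 = €738.5425
2005-05-20 to 2005-12-31: 226 days, exemption €698,000 → (€733,000 − €698,000) × 0.6% × 226/365 = €130.0274
Total = €1,283.7041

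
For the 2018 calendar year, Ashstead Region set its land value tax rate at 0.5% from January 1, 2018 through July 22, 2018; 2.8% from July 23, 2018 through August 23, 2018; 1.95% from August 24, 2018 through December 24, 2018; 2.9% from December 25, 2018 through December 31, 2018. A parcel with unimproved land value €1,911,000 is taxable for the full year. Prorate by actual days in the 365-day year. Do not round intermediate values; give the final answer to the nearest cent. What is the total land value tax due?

€23,625.72

January 1 – July 22, 2018: 203 days at 0.5% → €1,911,000 × 0.5% × 203/365 = €5,314.1507
July 23 – August 23, 2018: 32 days at 2.8% → €1,911,000 × 2.8% × 32/365 = €4,691.1123
August 24 – December 24, 2018: 123 days at 1.95% → €1,911,000 × 1.95% × 123/365 = €12,557.6260
December 25 – December 31, 2018: 7 days at 2.9% → €1,911,000 × 2.9% × 7/365 = €1,062.8301
Total = €23,625.7192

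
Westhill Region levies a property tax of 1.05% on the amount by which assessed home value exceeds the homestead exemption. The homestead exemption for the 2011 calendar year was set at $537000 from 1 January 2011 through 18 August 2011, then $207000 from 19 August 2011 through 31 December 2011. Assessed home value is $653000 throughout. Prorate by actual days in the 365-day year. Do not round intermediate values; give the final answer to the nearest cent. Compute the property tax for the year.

1 January – 18 August 2011: 230 days, exemption $537000 → ($653000 − $537000) × 1.05% × 230/365 = $767.5068
19 August – 31 December 2011: 135 days, exemption $207000 → ($653000 − $207000) × 1.05% × 135/365 = $1732.0685
Total = $2499.5753

$2499.58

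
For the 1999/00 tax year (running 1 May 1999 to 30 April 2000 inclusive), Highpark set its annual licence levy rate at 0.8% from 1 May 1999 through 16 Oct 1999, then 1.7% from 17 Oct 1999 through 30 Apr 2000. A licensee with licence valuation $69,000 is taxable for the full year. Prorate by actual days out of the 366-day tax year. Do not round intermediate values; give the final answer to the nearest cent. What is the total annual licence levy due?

1 May – 16 Oct 1999: 169 days at 0.8% → $69,000 × 0.8% × 169/366 = $254.8852
17 Oct 1999 – 30 Apr 2000: 197 days at 1.7% → $69,000 × 1.7% × 197/366 = $631.3689
Total = $886.2541

$886.25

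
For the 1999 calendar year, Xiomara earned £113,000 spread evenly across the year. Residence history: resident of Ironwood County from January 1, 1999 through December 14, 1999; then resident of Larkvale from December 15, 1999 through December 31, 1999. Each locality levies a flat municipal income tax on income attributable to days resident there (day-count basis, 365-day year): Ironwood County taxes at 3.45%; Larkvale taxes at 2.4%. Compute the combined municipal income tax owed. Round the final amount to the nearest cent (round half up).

Ironwood County, January 1 – December 14, 1999: 348 days → £113,000 × 3.45% × 348/365 = £3,716.9260
Larkvale, December 15 – December 31, 1999: 17 days → £113,000 × 2.4% × 17/365 = £126.3123
Total = £3,843.2384

£3,843.24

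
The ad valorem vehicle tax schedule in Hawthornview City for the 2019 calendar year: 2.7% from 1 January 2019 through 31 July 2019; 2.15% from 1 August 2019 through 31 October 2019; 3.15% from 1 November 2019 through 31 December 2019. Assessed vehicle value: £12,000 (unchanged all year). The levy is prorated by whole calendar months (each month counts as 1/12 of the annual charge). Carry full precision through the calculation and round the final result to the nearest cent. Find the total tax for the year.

£316.50

1 January – 31 July 2019: 7 months at 2.7% → £12,000 × 2.7% × 7/12 = £189.0000
1 August – 31 October 2019: 3 months at 2.15% → £12,000 × 2.15% × 3/12 = £64.5000
1 November – 31 December 2019: 2 months at 3.15% → £12,000 × 3.15% × 2/12 = £63.0000
Total = £316.5000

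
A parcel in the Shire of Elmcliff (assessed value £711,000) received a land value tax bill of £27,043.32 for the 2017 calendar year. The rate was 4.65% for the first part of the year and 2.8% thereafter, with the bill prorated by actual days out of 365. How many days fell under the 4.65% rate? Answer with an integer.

198 days

Let d = days at the first rate; then 365 − d days at the second rate.
£711,000 × [4.65%·d + 2.8%·(365−d)] / 365 = £27,043.32
Solving gives d = 198, so the new rate took effect on 18 Jul 2017.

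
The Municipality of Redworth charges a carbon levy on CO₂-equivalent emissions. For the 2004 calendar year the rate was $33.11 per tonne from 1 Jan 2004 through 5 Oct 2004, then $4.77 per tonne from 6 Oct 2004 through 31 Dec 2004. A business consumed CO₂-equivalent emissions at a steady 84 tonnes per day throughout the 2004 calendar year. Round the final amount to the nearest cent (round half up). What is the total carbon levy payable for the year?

$810,825.12

1 Jan – 5 Oct 2004: 279 days × 84 tonnes/day = 23,436 tonnes at $33.11/tonne → $775,965.96
6 Oct – 31 Dec 2004: 87 days × 84 tonnes/day = 7,308 tonnes at $4.77/tonne → $34,859.16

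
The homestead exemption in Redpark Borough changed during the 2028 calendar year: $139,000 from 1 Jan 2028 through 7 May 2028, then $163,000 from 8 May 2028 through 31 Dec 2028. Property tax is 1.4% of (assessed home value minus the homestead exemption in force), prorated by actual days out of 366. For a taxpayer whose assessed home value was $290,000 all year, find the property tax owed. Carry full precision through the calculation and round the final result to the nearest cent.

$1,895.51

1 Jan – 7 May 2028: 128 days, exemption $139,000 → ($290,000 − $139,000) × 1.4% × 128/366 = $739.3224
8 May – 31 Dec 2028: 238 days, exemption $163,000 → ($290,000 − $163,000) × 1.4% × 238/366 = $1,156.1858
Total = $1,895.5082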